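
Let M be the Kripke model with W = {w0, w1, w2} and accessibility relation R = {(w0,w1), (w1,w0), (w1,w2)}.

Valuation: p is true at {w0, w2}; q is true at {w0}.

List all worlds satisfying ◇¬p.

{w0}

w0: successors {w1}; ¬p there: w1:T. ✓
w1: successors {w0, w2}; ¬p there: w0:F, w2:F. ✗
w2: no successors, so ◇¬p fails. ✗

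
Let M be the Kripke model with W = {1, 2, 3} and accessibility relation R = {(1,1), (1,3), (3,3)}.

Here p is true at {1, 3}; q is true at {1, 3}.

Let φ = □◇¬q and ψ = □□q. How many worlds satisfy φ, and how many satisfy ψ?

1 and 3

For □◇¬q:
1: successors {1, 3}; ◇¬q there: 1:F, 3:F. ✗
2: no successors, so □◇¬q holds vacuously. ✓
3: successors {3}; ◇¬q there: 3:F. ✗
— 1 world.
For □□q:
1: successors {1, 3}; □q there: 1:T, 3:T. ✓
2: no successors, so □□q holds vacuously. ✓
3: successors {3}; □q there: 3:T. ✓
— 3 worlds.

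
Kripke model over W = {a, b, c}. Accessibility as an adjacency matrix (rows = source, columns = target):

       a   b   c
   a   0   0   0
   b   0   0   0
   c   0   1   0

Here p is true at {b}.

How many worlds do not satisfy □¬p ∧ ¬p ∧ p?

a: □¬p ∧ ¬p is T, p is F. ✗
b: □¬p ∧ ¬p is F, p is T. ✗
c: □¬p ∧ ¬p is F, p is F. ✗
Satisfying worlds: ∅.
So □¬p ∧ ¬p ∧ p fails at the other 3 worlds.

3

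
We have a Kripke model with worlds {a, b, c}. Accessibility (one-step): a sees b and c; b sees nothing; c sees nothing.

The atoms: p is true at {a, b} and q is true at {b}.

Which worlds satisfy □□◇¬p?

{a, b, c}

a: successors {b, c}; □◇¬p there: b:T, c:T. ✓
b: no successors, so □□◇¬p holds vacuously. ✓
c: no successors, so □□◇¬p holds vacuously. ✓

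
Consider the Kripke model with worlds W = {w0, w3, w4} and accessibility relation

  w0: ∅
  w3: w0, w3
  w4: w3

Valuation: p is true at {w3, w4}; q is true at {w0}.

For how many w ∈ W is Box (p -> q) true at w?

w0: no successors, so Box (p -> q) holds vacuously. ✓
w3: successors {w0, w3}; p -> q there: w0:T, w3:F. ✗
w4: successors {w3}; p -> q there: w3:F. ✗
Satisfying worlds: {w0}.

1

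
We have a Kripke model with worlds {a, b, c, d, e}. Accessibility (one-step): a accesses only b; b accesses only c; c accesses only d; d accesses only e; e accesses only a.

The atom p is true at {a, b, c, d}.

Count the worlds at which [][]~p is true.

1

a: successors {b}; []~p there: b:F. ✗
b: successors {c}; []~p there: c:F. ✗
c: successors {d}; []~p there: d:T. ✓
d: successors {e}; []~p there: e:F. ✗
e: successors {a}; []~p there: a:F. ✗
Satisfying worlds: {c}.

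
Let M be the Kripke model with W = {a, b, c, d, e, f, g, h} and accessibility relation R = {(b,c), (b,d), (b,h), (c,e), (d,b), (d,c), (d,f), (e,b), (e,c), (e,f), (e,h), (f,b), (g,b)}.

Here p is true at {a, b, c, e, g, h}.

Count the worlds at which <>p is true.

a: no successors, so <>p fails. ✗
b: successors {c, d, h}; p there: c:T, d:F, h:T. ✓
c: successors {e}; p there: e:T. ✓
d: successors {b, c, f}; p there: b:T, c:T, f:F. ✓
e: successors {b, c, f, h}; p there: b:T, c:T, f:F, h:T. ✓
f: successors {b}; p there: b:T. ✓
g: successors {b}; p there: b:T. ✓
h: no successors, so <>p fails. ✗
Satisfying worlds: {b, c, d, e, f, g}.

6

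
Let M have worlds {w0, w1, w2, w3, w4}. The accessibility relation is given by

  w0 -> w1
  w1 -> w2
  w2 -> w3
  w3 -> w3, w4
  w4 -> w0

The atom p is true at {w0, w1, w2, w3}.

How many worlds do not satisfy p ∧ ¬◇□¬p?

1

w0: p is T, ¬◇□¬p is T. ✓
w1: p is T, ¬◇□¬p is T. ✓
w2: p is T, ¬◇□¬p is T. ✓
w3: p is T, ¬◇□¬p is T. ✓
w4: p is F, ¬◇□¬p is T. ✗
Satisfying worlds: {w0, w1, w2, w3}.
So p ∧ ¬◇□¬p fails at the other 1 world.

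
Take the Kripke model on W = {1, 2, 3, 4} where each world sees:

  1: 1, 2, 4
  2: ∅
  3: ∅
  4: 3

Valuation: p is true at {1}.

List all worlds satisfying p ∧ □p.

∅

1: p is T, □p is F. ✗
2: p is F, □p is T. ✗
3: p is F, □p is T. ✗
4: p is F, □p is F. ✗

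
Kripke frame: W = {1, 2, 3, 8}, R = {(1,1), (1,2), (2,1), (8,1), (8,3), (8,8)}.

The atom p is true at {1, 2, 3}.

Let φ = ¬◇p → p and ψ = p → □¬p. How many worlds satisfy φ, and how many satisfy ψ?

4 and 2

For ¬◇p → p:
1: ¬◇p is F, p is T. ✓
2: ¬◇p is F, p is T. ✓
3: ¬◇p is T, p is T. ✓
8: ¬◇p is F, p is F. ✓
— 4 worlds.
For p → □¬p:
1: p is T, □¬p is F. ✗
2: p is T, □¬p is F. ✗
3: p is T, □¬p is T. ✓
8: p is F, □¬p is F. ✓
— 2 worlds.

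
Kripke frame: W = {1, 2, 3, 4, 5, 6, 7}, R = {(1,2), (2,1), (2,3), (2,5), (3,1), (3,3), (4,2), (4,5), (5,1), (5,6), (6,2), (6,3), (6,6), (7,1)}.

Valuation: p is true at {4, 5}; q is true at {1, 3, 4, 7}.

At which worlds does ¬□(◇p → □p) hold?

1: □(◇p → □p) is F. ✓
2: □(◇p → □p) is T. ✗
3: □(◇p → □p) is T. ✗
4: □(◇p → □p) is F. ✓
5: □(◇p → □p) is T. ✗
6: □(◇p → □p) is F. ✓
7: □(◇p → □p) is T. ✗

{1, 4, 6}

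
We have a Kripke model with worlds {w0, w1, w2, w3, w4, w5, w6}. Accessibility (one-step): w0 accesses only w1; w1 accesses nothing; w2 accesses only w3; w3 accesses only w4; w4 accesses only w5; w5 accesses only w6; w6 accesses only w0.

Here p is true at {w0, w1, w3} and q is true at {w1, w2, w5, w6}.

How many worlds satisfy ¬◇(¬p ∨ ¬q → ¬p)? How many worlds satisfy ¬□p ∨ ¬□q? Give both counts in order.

3 and 5

For ¬◇(¬p ∨ ¬q → ¬p):
w0: ◇(¬p ∨ ¬q → ¬p) is T. ✗
w1: ◇(¬p ∨ ¬q → ¬p) is F. ✓
w2: ◇(¬p ∨ ¬q → ¬p) is F. ✓
w3: ◇(¬p ∨ ¬q → ¬p) is T. ✗
w4: ◇(¬p ∨ ¬q → ¬p) is T. ✗
w5: ◇(¬p ∨ ¬q → ¬p) is T. ✗
w6: ◇(¬p ∨ ¬q → ¬p) is F. ✓
— 3 worlds.
For ¬□p ∨ ¬□q:
w0: ¬□p is F, ¬□q is F. ✗
w1: ¬□p is F, ¬□q is F. ✗
w2: ¬□p is F, ¬□q is T. ✓
w3: ¬□p is T, ¬□q is T. ✓
w4: ¬□p is T, ¬□q is F. ✓
w5: ¬□p is T, ¬□q is F. ✓
w6: ¬□p is F, ¬□q is T. ✓
— 5 worlds.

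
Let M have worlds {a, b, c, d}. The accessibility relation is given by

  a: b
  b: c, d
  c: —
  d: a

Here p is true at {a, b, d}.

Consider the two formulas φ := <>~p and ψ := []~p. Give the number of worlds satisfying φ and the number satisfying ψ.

1 and 1

For <>~p:
a: successors {b}; ~p there: b:F. ✗
b: successors {c, d}; ~p there: c:T, d:F. ✓
c: no successors, so <>~p fails. ✗
d: successors {a}; ~p there: a:F. ✗
— 1 world.
For []~p:
a: successors {b}; ~p there: b:F. ✗
b: successors {c, d}; ~p there: c:T, d:F. ✗
c: no successors, so []~p holds vacuously. ✓
d: successors {a}; ~p there: a:F. ✗
— 1 world.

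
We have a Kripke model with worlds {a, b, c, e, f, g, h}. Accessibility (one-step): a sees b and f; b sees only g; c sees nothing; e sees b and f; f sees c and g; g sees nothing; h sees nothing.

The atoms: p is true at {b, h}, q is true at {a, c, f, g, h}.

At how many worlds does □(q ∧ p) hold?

a: successors {b, f}; q ∧ p there: b:F, f:F. ✗
b: successors {g}; q ∧ p there: g:F. ✗
c: no successors, so □(q ∧ p) holds vacuously. ✓
e: successors {b, f}; q ∧ p there: b:F, f:F. ✗
f: successors {c, g}; q ∧ p there: c:F, g:F. ✗
g: no successors, so □(q ∧ p) holds vacuously. ✓
h: no successors, so □(q ∧ p) holds vacuously. ✓
Satisfying worlds: {c, g, h}.

3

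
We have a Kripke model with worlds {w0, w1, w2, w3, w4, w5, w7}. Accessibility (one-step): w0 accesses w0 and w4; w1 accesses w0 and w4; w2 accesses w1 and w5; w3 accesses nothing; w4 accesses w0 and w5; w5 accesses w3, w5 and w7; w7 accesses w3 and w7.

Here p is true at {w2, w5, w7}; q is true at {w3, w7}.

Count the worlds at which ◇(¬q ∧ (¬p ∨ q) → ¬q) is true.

6

w0: successors {w0, w4}; ¬q ∧ (¬p ∨ q) → ¬q there: w0:T, w4:T. ✓
w1: successors {w0, w4}; ¬q ∧ (¬p ∨ q) → ¬q there: w0:T, w4:T. ✓
w2: successors {w1, w5}; ¬q ∧ (¬p ∨ q) → ¬q there: w1:T, w5:T. ✓
w3: no successors, so ◇(¬q ∧ (¬p ∨ q) → ¬q) fails. ✗
w4: successors {w0, w5}; ¬q ∧ (¬p ∨ q) → ¬q there: w0:T, w5:T. ✓
w5: successors {w3, w5, w7}; ¬q ∧ (¬p ∨ q) → ¬q there: w3:T, w5:T, w7:T. ✓
w7: successors {w3, w7}; ¬q ∧ (¬p ∨ q) → ¬q there: w3:T, w7:T. ✓
Satisfying worlds: {w0, w1, w2, w4, w5, w7}.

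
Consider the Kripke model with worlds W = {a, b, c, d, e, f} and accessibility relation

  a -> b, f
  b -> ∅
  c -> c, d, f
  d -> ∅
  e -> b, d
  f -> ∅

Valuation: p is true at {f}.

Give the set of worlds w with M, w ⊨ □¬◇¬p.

a: successors {b, f}; ¬◇¬p there: b:T, f:T. ✓
b: no successors, so □¬◇¬p holds vacuously. ✓
c: successors {c, d, f}; ¬◇¬p there: c:F, d:T, f:T. ✗
d: no successors, so □¬◇¬p holds vacuously. ✓
e: successors {b, d}; ¬◇¬p there: b:T, d:T. ✓
f: no successors, so □¬◇¬p holds vacuously. ✓

{a, b, d, e, f}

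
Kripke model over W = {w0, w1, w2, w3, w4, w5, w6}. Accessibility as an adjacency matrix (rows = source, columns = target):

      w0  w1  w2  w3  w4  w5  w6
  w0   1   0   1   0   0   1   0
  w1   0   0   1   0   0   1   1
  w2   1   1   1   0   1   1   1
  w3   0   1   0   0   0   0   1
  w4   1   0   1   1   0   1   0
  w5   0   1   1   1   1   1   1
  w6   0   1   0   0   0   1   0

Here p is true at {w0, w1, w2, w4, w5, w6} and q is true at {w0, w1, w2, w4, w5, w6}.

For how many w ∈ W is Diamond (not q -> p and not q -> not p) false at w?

w0: successors {w0, w2, w5}; not q -> p and not q -> not p there: w0:T, w2:T, w5:T. ✓
w1: successors {w2, w5, w6}; not q -> p and not q -> not p there: w2:T, w5:T, w6:T. ✓
w2: successors {w0, w1, w2, w4, w5, w6}; not q -> p and not q -> not p there: w0:T, w1:T, w2:T, w4:T, w5:T, w6:T. ✓
w3: successors {w1, w6}; not q -> p and not q -> not p there: w1:T, w6:T. ✓
w4: successors {w0, w2, w3, w5}; not q -> p and not q -> not p there: w0:T, w2:T, w3:T, w5:T. ✓
w5: successors {w1, w2, w3, w4, w5, w6}; not q -> p and not q -> not p there: w1:T, w2:T, w3:T, w4:T, w5:T, w6:T. ✓
w6: successors {w1, w5}; not q -> p and not q -> not p there: w1:T, w5:T. ✓
Satisfying worlds: {w0, w1, w2, w3, w4, w5, w6}.
So Diamond (not q -> p and not q -> not p) fails at the other 0 worlds.

0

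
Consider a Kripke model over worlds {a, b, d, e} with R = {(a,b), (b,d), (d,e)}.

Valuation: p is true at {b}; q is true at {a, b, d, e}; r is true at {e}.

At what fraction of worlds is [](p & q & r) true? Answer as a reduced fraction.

1/4

a: successors {b}; p & q & r there: b:F. ✗
b: successors {d}; p & q & r there: d:F. ✗
d: successors {e}; p & q & r there: e:F. ✗
e: no successors, so [](p & q & r) holds vacuously. ✓
That's 1 of 4 worlds, so 1/4.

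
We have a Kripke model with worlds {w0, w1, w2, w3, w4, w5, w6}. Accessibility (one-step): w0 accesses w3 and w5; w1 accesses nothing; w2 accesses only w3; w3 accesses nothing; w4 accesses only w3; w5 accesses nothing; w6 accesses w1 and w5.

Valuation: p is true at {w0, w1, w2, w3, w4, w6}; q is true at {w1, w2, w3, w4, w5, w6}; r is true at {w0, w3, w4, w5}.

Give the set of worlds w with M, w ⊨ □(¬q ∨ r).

w0: successors {w3, w5}; ¬q ∨ r there: w3:T, w5:T. ✓
w1: no successors, so □(¬q ∨ r) holds vacuously. ✓
w2: successors {w3}; ¬q ∨ r there: w3:T. ✓
w3: no successors, so □(¬q ∨ r) holds vacuously. ✓
w4: successors {w3}; ¬q ∨ r there: w3:T. ✓
w5: no successors, so □(¬q ∨ r) holds vacuously. ✓
w6: successors {w1, w5}; ¬q ∨ r there: w1:F, w5:T. ✗

{w0, w1, w2, w3, w4, w5}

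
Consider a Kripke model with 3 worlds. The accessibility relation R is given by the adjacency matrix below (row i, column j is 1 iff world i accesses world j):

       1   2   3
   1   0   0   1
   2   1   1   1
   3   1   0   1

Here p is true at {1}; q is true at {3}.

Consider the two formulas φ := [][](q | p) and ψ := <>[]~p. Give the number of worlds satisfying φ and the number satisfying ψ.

2 and 2

For [][](q | p):
1: successors {3}; [](q | p) there: 3:T. ✓
2: successors {1, 2, 3}; [](q | p) there: 1:T, 2:F, 3:T. ✗
3: successors {1, 3}; [](q | p) there: 1:T, 3:T. ✓
— 2 worlds.
For <>[]~p:
1: successors {3}; []~p there: 3:F. ✗
2: successors {1, 2, 3}; []~p there: 1:T, 2:F, 3:F. ✓
3: successors {1, 3}; []~p there: 1:T, 3:F. ✓
— 2 worlds.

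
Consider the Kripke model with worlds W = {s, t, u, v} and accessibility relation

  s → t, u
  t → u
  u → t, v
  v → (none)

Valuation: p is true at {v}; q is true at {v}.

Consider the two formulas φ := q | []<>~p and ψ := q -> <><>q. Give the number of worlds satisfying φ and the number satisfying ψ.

3 and 3

For q | []<>~p:
s: q is F, []<>~p is T. ✓
t: q is F, []<>~p is T. ✓
u: q is F, []<>~p is F. ✗
v: q is T, []<>~p is T. ✓
— 3 worlds.
For q -> <><>q:
s: q is F, <><>q is T. ✓
t: q is F, <><>q is T. ✓
u: q is F, <><>q is F. ✓
v: q is T, <><>q is F. ✗
— 3 worlds.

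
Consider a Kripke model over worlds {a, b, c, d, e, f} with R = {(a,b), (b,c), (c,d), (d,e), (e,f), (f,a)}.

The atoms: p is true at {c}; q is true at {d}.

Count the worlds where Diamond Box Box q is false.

5

a: successors {b}; Box Box q there: b:T. ✓
b: successors {c}; Box Box q there: c:F. ✗
c: successors {d}; Box Box q there: d:F. ✗
d: successors {e}; Box Box q there: e:F. ✗
e: successors {f}; Box Box q there: f:F. ✗
f: successors {a}; Box Box q there: a:F. ✗
Satisfying worlds: {a}.
So Diamond Box Box q fails at the other 5 worlds.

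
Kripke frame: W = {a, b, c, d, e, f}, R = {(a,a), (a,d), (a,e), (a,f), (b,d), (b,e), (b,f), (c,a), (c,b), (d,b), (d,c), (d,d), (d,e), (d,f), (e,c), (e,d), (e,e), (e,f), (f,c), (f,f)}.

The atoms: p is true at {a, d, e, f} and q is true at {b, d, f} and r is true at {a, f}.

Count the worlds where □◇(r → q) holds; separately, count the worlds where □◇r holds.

For □◇(r → q):
a: successors {a, d, e, f}; ◇(r → q) there: a:T, d:T, e:T, f:T. ✓
b: successors {d, e, f}; ◇(r → q) there: d:T, e:T, f:T. ✓
c: successors {a, b}; ◇(r → q) there: a:T, b:T. ✓
d: successors {b, c, d, e, f}; ◇(r → q) there: b:T, c:T, d:T, e:T, f:T. ✓
e: successors {c, d, e, f}; ◇(r → q) there: c:T, d:T, e:T, f:T. ✓
f: successors {c, f}; ◇(r → q) there: c:T, f:T. ✓
— 6 worlds.
For □◇r:
a: successors {a, d, e, f}; ◇r there: a:T, d:T, e:T, f:T. ✓
b: successors {d, e, f}; ◇r there: d:T, e:T, f:T. ✓
c: successors {a, b}; ◇r there: a:T, b:T. ✓
d: successors {b, c, d, e, f}; ◇r there: b:T, c:T, d:T, e:T, f:T. ✓
e: successors {c, d, e, f}; ◇r there: c:T, d:T, e:T, f:T. ✓
f: successors {c, f}; ◇r there: c:T, f:T. ✓
— 6 worlds.

6 and 6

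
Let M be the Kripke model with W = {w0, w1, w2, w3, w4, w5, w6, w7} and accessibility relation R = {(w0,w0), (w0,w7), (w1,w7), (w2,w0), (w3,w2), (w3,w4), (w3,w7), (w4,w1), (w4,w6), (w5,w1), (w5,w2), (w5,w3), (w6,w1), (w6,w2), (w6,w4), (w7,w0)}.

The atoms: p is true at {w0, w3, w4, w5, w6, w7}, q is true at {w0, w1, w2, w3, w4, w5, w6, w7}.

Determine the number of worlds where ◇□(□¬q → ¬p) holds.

w0: successors {w0, w7}; □(□¬q → ¬p) there: w0:T, w7:T. ✓
w1: successors {w7}; □(□¬q → ¬p) there: w7:T. ✓
w2: successors {w0}; □(□¬q → ¬p) there: w0:T. ✓
w3: successors {w2, w4, w7}; □(□¬q → ¬p) there: w2:T, w4:T, w7:T. ✓
w4: successors {w1, w6}; □(□¬q → ¬p) there: w1:T, w6:T. ✓
w5: successors {w1, w2, w3}; □(□¬q → ¬p) there: w1:T, w2:T, w3:T. ✓
w6: successors {w1, w2, w4}; □(□¬q → ¬p) there: w1:T, w2:T, w4:T. ✓
w7: successors {w0}; □(□¬q → ¬p) there: w0:T. ✓
Satisfying worlds: {w0, w1, w2, w3, w4, w5, w6, w7}.

8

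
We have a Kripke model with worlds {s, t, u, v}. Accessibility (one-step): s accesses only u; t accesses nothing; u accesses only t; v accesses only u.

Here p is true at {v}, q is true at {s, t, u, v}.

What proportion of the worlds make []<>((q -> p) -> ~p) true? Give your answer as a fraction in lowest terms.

3/4

s: successors {u}; <>((q -> p) -> ~p) there: u:T. ✓
t: no successors, so []<>((q -> p) -> ~p) holds vacuously. ✓
u: successors {t}; <>((q -> p) -> ~p) there: t:F. ✗
v: successors {u}; <>((q -> p) -> ~p) there: u:T. ✓
That's 3 of 4 worlds, so 3/4.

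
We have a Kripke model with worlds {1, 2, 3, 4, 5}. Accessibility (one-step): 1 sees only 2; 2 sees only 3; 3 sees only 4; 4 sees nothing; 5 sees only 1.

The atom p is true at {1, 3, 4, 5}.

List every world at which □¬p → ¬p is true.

1: □¬p is T, ¬p is F. ✗
2: □¬p is F, ¬p is T. ✓
3: □¬p is F, ¬p is F. ✓
4: □¬p is T, ¬p is F. ✗
5: □¬p is F, ¬p is F. ✓

{2, 3, 5}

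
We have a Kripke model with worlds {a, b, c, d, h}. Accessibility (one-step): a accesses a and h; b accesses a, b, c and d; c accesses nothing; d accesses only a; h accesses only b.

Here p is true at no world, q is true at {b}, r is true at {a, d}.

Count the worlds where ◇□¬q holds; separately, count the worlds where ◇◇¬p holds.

For ◇□¬q:
a: successors {a, h}; □¬q there: a:T, h:F. ✓
b: successors {a, b, c, d}; □¬q there: a:T, b:F, c:T, d:T. ✓
c: no successors, so ◇□¬q fails. ✗
d: successors {a}; □¬q there: a:T. ✓
h: successors {b}; □¬q there: b:F. ✗
— 3 worlds.
For ◇◇¬p:
a: successors {a, h}; ◇¬p there: a:T, h:T. ✓
b: successors {a, b, c, d}; ◇¬p there: a:T, b:T, c:F, d:T. ✓
c: no successors, so ◇◇¬p fails. ✗
d: successors {a}; ◇¬p there: a:T. ✓
h: successors {b}; ◇¬p there: b:T. ✓
— 4 worlds.

3 and 4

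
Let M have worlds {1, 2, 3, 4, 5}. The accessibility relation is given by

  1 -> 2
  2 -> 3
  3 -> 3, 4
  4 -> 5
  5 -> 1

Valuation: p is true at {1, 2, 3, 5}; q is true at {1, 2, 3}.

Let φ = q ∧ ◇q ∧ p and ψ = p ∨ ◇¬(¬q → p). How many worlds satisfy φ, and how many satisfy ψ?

For q ∧ ◇q ∧ p:
1: q ∧ ◇q is T, p is T. ✓
2: q ∧ ◇q is T, p is T. ✓
3: q ∧ ◇q is T, p is T. ✓
4: q ∧ ◇q is F, p is F. ✗
5: q ∧ ◇q is F, p is T. ✗
— 3 worlds.
For p ∨ ◇¬(¬q → p):
1: p is T, ◇¬(¬q → p) is F. ✓
2: p is T, ◇¬(¬q → p) is F. ✓
3: p is T, ◇¬(¬q → p) is T. ✓
4: p is F, ◇¬(¬q → p) is F. ✗
5: p is T, ◇¬(¬q → p) is F. ✓
— 4 worlds.

3 and 4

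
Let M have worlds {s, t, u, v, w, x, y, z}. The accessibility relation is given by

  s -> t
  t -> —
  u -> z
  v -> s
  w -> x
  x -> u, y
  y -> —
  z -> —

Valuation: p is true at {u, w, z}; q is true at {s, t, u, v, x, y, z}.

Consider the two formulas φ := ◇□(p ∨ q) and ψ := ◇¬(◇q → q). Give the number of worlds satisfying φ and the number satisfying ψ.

For ◇□(p ∨ q):
s: successors {t}; □(p ∨ q) there: t:T. ✓
t: no successors, so ◇□(p ∨ q) fails. ✗
u: successors {z}; □(p ∨ q) there: z:T. ✓
v: successors {s}; □(p ∨ q) there: s:T. ✓
w: successors {x}; □(p ∨ q) there: x:T. ✓
x: successors {u, y}; □(p ∨ q) there: u:T, y:T. ✓
y: no successors, so ◇□(p ∨ q) fails. ✗
z: no successors, so ◇□(p ∨ q) fails. ✗
— 5 worlds.
For ◇¬(◇q → q):
s: successors {t}; ¬(◇q → q) there: t:F. ✗
t: no successors, so ◇¬(◇q → q) fails. ✗
u: successors {z}; ¬(◇q → q) there: z:F. ✗
v: successors {s}; ¬(◇q → q) there: s:F. ✗
w: successors {x}; ¬(◇q → q) there: x:F. ✗
x: successors {u, y}; ¬(◇q → q) there: u:F, y:F. ✗
y: no successors, so ◇¬(◇q → q) fails. ✗
z: no successors, so ◇¬(◇q → q) fails. ✗
— 0 worlds.

5 and 0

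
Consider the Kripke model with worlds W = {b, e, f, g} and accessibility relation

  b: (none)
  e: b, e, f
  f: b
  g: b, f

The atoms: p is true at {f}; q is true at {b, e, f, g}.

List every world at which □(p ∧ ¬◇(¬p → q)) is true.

{b}

b: no successors, so □(p ∧ ¬◇(¬p → q)) holds vacuously. ✓
e: successors {b, e, f}; p ∧ ¬◇(¬p → q) there: b:F, e:F, f:F. ✗
f: successors {b}; p ∧ ¬◇(¬p → q) there: b:F. ✗
g: successors {b, f}; p ∧ ¬◇(¬p → q) there: b:F, f:F. ✗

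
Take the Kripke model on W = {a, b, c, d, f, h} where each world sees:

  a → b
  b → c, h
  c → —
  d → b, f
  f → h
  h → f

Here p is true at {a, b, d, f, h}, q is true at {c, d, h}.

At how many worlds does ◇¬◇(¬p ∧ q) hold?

a: successors {b}; ¬◇(¬p ∧ q) there: b:F. ✗
b: successors {c, h}; ¬◇(¬p ∧ q) there: c:T, h:T. ✓
c: no successors, so ◇¬◇(¬p ∧ q) fails. ✗
d: successors {b, f}; ¬◇(¬p ∧ q) there: b:F, f:T. ✓
f: successors {h}; ¬◇(¬p ∧ q) there: h:T. ✓
h: successors {f}; ¬◇(¬p ∧ q) there: f:T. ✓
Satisfying worlds: {b, d, f, h}.

4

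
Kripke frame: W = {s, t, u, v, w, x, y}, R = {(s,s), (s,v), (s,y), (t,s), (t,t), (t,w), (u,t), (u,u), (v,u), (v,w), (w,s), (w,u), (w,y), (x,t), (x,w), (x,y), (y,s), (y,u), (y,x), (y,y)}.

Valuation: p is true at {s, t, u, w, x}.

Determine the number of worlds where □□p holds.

s: successors {s, v, y}; □p there: s:F, v:T, y:F. ✗
t: successors {s, t, w}; □p there: s:F, t:T, w:F. ✗
u: successors {t, u}; □p there: t:T, u:T. ✓
v: successors {u, w}; □p there: u:T, w:F. ✗
w: successors {s, u, y}; □p there: s:F, u:T, y:F. ✗
x: successors {t, w, y}; □p there: t:T, w:F, y:F. ✗
y: successors {s, u, x, y}; □p there: s:F, u:T, x:F, y:F. ✗
Satisfying worlds: {u}.

1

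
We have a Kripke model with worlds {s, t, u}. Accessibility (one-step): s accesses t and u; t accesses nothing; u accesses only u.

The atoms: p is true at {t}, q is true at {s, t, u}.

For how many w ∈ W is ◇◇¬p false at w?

s: successors {t, u}; ◇¬p there: t:F, u:T. ✓
t: no successors, so ◇◇¬p fails. ✗
u: successors {u}; ◇¬p there: u:T. ✓
Satisfying worlds: {s, u}.
So ◇◇¬p fails at the other 1 world.

1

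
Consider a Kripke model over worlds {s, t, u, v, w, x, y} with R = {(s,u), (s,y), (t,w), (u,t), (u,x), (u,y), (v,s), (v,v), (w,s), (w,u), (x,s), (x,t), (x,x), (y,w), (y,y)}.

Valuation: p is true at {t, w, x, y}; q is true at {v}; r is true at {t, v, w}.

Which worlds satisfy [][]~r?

s: successors {u, y}; []~r there: u:F, y:F. ✗
t: successors {w}; []~r there: w:T. ✓
u: successors {t, x, y}; []~r there: t:F, x:F, y:F. ✗
v: successors {s, v}; []~r there: s:T, v:F. ✗
w: successors {s, u}; []~r there: s:T, u:F. ✗
x: successors {s, t, x}; []~r there: s:T, t:F, x:F. ✗
y: successors {w, y}; []~r there: w:T, y:F. ✗

{t}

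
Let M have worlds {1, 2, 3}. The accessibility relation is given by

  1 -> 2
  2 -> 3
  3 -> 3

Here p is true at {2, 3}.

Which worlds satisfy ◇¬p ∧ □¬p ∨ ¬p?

1: ◇¬p ∧ □¬p is F, ¬p is T. ✓
2: ◇¬p ∧ □¬p is F, ¬p is F. ✗
3: ◇¬p ∧ □¬p is F, ¬p is F. ✗

{1}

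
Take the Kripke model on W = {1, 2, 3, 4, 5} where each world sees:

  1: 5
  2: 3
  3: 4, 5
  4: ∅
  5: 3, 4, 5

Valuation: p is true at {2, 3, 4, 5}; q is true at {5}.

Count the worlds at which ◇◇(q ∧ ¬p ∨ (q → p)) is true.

4

1: successors {5}; ◇(q ∧ ¬p ∨ (q → p)) there: 5:T. ✓
2: successors {3}; ◇(q ∧ ¬p ∨ (q → p)) there: 3:T. ✓
3: successors {4, 5}; ◇(q ∧ ¬p ∨ (q → p)) there: 4:F, 5:T. ✓
4: no successors, so ◇◇(q ∧ ¬p ∨ (q → p)) fails. ✗
5: successors {3, 4, 5}; ◇(q ∧ ¬p ∨ (q → p)) there: 3:T, 4:F, 5:T. ✓
Satisfying worlds: {1, 2, 3, 5}.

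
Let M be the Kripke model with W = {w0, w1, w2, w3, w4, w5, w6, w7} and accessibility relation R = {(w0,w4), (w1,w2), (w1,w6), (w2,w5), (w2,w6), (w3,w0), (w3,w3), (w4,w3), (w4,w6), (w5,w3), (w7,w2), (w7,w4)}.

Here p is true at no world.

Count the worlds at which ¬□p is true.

w0: □p is F. ✓
w1: □p is F. ✓
w2: □p is F. ✓
w3: □p is F. ✓
w4: □p is F. ✓
w5: □p is F. ✓
w6: □p is T. ✗
w7: □p is F. ✓
Satisfying worlds: {w0, w1, w2, w3, w4, w5, w7}.

7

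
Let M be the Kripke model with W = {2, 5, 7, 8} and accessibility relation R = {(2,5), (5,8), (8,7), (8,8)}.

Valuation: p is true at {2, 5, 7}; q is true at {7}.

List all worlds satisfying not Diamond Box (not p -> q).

2: Diamond Box (not p -> q) is F. ✓
5: Diamond Box (not p -> q) is F. ✓
7: Diamond Box (not p -> q) is F. ✓
8: Diamond Box (not p -> q) is T. ✗

{2, 5, 7}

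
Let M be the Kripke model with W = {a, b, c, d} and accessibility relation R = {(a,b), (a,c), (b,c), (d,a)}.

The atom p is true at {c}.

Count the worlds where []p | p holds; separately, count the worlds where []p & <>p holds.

2 and 1

For []p | p:
a: []p is F, p is F. ✗
b: []p is T, p is F. ✓
c: []p is T, p is T. ✓
d: []p is F, p is F. ✗
— 2 worlds.
For []p & <>p:
a: []p is F, <>p is T. ✗
b: []p is T, <>p is T. ✓
c: []p is T, <>p is F. ✗
d: []p is F, <>p is F. ✗
— 1 world.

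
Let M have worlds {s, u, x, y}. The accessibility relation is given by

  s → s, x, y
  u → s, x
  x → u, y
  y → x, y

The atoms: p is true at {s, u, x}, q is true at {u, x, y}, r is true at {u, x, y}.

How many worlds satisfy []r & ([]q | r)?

2

s: []r is F, []q | r is F. ✗
u: []r is F, []q | r is T. ✗
x: []r is T, []q | r is T. ✓
y: []r is T, []q | r is T. ✓
Satisfying worlds: {x, y}.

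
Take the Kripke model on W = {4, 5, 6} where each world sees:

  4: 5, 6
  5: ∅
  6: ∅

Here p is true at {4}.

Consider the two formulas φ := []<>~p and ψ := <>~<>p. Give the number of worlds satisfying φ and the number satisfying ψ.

For []<>~p:
4: successors {5, 6}; <>~p there: 5:F, 6:F. ✗
5: no successors, so []<>~p holds vacuously. ✓
6: no successors, so []<>~p holds vacuously. ✓
— 2 worlds.
For <>~<>p:
4: successors {5, 6}; ~<>p there: 5:T, 6:T. ✓
5: no successors, so <>~<>p fails. ✗
6: no successors, so <>~<>p fails. ✗
— 1 world.

2 and 1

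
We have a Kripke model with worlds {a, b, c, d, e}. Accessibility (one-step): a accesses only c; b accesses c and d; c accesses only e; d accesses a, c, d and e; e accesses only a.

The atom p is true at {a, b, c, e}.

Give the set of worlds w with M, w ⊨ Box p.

{a, c, e}

a: successors {c}; p there: c:T. ✓
b: successors {c, d}; p there: c:T, d:F. ✗
c: successors {e}; p there: e:T. ✓
d: successors {a, c, d, e}; p there: a:T, c:T, d:F, e:T. ✗
e: successors {a}; p there: a:T. ✓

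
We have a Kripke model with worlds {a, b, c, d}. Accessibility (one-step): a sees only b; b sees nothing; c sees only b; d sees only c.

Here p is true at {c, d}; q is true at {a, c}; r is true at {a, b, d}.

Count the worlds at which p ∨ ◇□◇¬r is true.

a: p is F, ◇□◇¬r is T. ✓
b: p is F, ◇□◇¬r is F. ✗
c: p is T, ◇□◇¬r is T. ✓
d: p is T, ◇□◇¬r is F. ✓
Satisfying worlds: {a, c, d}.

3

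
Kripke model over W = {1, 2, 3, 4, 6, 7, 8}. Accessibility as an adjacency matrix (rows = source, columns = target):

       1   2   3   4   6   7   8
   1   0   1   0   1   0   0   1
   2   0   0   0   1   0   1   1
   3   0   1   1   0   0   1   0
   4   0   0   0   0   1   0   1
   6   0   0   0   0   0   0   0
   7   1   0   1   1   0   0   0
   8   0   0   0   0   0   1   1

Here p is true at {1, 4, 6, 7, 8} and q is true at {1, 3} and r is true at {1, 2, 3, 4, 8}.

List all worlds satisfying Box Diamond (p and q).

{6}

1: successors {2, 4, 8}; Diamond (p and q) there: 2:F, 4:F, 8:F. ✗
2: successors {4, 7, 8}; Diamond (p and q) there: 4:F, 7:T, 8:F. ✗
3: successors {2, 3, 7}; Diamond (p and q) there: 2:F, 3:F, 7:T. ✗
4: successors {6, 8}; Diamond (p and q) there: 6:F, 8:F. ✗
6: no successors, so Box Diamond (p and q) holds vacuously. ✓
7: successors {1, 3, 4}; Diamond (p and q) there: 1:F, 3:F, 4:F. ✗
8: successors {7, 8}; Diamond (p and q) there: 7:T, 8:F. ✗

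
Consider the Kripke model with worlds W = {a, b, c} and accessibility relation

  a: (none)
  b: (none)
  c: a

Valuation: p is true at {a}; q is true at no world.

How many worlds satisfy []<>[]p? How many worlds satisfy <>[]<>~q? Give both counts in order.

2 and 1

For []<>[]p:
a: no successors, so []<>[]p holds vacuously. ✓
b: no successors, so []<>[]p holds vacuously. ✓
c: successors {a}; <>[]p there: a:F. ✗
— 2 worlds.
For <>[]<>~q:
a: no successors, so <>[]<>~q fails. ✗
b: no successors, so <>[]<>~q fails. ✗
c: successors {a}; []<>~q there: a:T. ✓
— 1 world.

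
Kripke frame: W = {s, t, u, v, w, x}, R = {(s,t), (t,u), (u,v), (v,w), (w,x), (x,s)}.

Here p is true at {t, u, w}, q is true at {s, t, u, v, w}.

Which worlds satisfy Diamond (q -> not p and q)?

{u, w, x}

s: successors {t}; q -> not p and q there: t:F. ✗
t: successors {u}; q -> not p and q there: u:F. ✗
u: successors {v}; q -> not p and q there: v:T. ✓
v: successors {w}; q -> not p and q there: w:F. ✗
w: successors {x}; q -> not p and q there: x:T. ✓
x: successors {s}; q -> not p and q there: s:T. ✓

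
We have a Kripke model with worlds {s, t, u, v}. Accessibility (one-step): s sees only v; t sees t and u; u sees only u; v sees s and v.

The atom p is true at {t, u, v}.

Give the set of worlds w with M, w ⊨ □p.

s: successors {v}; p there: v:T. ✓
t: successors {t, u}; p there: t:T, u:T. ✓
u: successors {u}; p there: u:T. ✓
v: successors {s, v}; p there: s:F, v:T. ✗

{s, t, u}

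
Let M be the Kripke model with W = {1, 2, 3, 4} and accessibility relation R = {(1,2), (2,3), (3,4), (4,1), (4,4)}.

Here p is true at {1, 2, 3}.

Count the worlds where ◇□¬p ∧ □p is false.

1: ◇□¬p is F, □p is T. ✗
2: ◇□¬p is T, □p is T. ✓
3: ◇□¬p is F, □p is F. ✗
4: ◇□¬p is F, □p is F. ✗
Satisfying worlds: {2}.
So ◇□¬p ∧ □p fails at the other 3 worlds.

3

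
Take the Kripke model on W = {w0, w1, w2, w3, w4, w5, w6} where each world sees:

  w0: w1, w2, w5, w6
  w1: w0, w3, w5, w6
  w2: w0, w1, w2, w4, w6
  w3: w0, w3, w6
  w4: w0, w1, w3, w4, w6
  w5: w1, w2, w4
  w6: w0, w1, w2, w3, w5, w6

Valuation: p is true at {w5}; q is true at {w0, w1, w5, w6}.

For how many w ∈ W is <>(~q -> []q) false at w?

0

w0: successors {w1, w2, w5, w6}; ~q -> []q there: w1:T, w2:F, w5:T, w6:T. ✓
w1: successors {w0, w3, w5, w6}; ~q -> []q there: w0:T, w3:F, w5:T, w6:T. ✓
w2: successors {w0, w1, w2, w4, w6}; ~q -> []q there: w0:T, w1:T, w2:F, w4:F, w6:T. ✓
w3: successors {w0, w3, w6}; ~q -> []q there: w0:T, w3:F, w6:T. ✓
w4: successors {w0, w1, w3, w4, w6}; ~q -> []q there: w0:T, w1:T, w3:F, w4:F, w6:T. ✓
w5: successors {w1, w2, w4}; ~q -> []q there: w1:T, w2:F, w4:F. ✓
w6: successors {w0, w1, w2, w3, w5, w6}; ~q -> []q there: w0:T, w1:T, w2:F, w3:F, w5:T, w6:T. ✓
Satisfying worlds: {w0, w1, w2, w3, w4, w5, w6}.
So <>(~q -> []q) fails at the other 0 worlds.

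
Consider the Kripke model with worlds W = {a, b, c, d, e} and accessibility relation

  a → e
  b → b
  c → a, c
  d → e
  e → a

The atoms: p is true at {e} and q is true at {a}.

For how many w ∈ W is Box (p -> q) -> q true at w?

a: Box (p -> q) is F, q is T. ✓
b: Box (p -> q) is T, q is F. ✗
c: Box (p -> q) is T, q is F. ✗
d: Box (p -> q) is F, q is F. ✓
e: Box (p -> q) is T, q is F. ✗
Satisfying worlds: {a, d}.

2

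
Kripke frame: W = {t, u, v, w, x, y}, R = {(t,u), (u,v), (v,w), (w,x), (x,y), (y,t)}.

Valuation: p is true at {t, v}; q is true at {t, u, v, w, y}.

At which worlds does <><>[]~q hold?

t: successors {u}; <>[]~q there: u:F. ✗
u: successors {v}; <>[]~q there: v:T. ✓
v: successors {w}; <>[]~q there: w:F. ✗
w: successors {x}; <>[]~q there: x:F. ✗
x: successors {y}; <>[]~q there: y:F. ✗
y: successors {t}; <>[]~q there: t:F. ✗

{u}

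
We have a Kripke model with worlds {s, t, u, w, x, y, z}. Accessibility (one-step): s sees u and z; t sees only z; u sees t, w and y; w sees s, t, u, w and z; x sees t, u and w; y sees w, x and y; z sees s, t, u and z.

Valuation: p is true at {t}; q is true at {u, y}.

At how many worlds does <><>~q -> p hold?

s: <><>~q is T, p is F. ✗
t: <><>~q is T, p is T. ✓
u: <><>~q is T, p is F. ✗
w: <><>~q is T, p is F. ✗
x: <><>~q is T, p is F. ✗
y: <><>~q is T, p is F. ✗
z: <><>~q is T, p is F. ✗
Satisfying worlds: {t}.

1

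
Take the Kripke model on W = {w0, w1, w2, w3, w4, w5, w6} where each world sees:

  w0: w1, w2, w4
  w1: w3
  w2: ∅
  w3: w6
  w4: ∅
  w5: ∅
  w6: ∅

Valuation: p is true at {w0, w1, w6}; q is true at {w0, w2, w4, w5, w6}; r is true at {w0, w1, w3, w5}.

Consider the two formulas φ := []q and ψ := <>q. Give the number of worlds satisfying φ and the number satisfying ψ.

For []q:
w0: successors {w1, w2, w4}; q there: w1:F, w2:T, w4:T. ✗
w1: successors {w3}; q there: w3:F. ✗
w2: no successors, so []q holds vacuously. ✓
w3: successors {w6}; q there: w6:T. ✓
w4: no successors, so []q holds vacuously. ✓
w5: no successors, so []q holds vacuously. ✓
w6: no successors, so []q holds vacuously. ✓
— 5 worlds.
For <>q:
w0: successors {w1, w2, w4}; q there: w1:F, w2:T, w4:T. ✓
w1: successors {w3}; q there: w3:F. ✗
w2: no successors, so <>q fails. ✗
w3: successors {w6}; q there: w6:T. ✓
w4: no successors, so <>q fails. ✗
w5: no successors, so <>q fails. ✗
w6: no successors, so <>q fails. ✗
— 2 worlds.

5 and 2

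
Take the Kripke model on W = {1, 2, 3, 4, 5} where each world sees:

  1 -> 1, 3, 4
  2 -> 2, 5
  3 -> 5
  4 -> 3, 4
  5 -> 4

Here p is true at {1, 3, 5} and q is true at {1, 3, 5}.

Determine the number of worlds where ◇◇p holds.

1: successors {1, 3, 4}; ◇p there: 1:T, 3:T, 4:T. ✓
2: successors {2, 5}; ◇p there: 2:T, 5:F. ✓
3: successors {5}; ◇p there: 5:F. ✗
4: successors {3, 4}; ◇p there: 3:T, 4:T. ✓
5: successors {4}; ◇p there: 4:T. ✓
Satisfying worlds: {1, 2, 4, 5}.

4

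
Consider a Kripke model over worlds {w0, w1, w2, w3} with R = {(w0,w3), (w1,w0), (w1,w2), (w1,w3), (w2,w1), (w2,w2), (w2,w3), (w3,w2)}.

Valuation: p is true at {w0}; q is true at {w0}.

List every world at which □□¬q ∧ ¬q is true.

{w1, w3}

w0: □□¬q is T, ¬q is F. ✗
w1: □□¬q is T, ¬q is T. ✓
w2: □□¬q is F, ¬q is T. ✗
w3: □□¬q is T, ¬q is T. ✓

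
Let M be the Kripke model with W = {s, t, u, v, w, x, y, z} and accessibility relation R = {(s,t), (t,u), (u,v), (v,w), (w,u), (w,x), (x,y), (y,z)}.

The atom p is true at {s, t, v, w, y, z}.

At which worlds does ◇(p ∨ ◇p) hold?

{s, t, u, v, w, x, y}

s: successors {t}; p ∨ ◇p there: t:T. ✓
t: successors {u}; p ∨ ◇p there: u:T. ✓
u: successors {v}; p ∨ ◇p there: v:T. ✓
v: successors {w}; p ∨ ◇p there: w:T. ✓
w: successors {u, x}; p ∨ ◇p there: u:T, x:T. ✓
x: successors {y}; p ∨ ◇p there: y:T. ✓
y: successors {z}; p ∨ ◇p there: z:T. ✓
z: no successors, so ◇(p ∨ ◇p) fails. ✗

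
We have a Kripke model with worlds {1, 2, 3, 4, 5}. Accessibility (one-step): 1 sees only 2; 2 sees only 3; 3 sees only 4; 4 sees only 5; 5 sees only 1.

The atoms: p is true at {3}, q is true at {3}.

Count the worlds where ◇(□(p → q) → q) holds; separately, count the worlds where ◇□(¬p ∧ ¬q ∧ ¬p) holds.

1 and 4

For ◇(□(p → q) → q):
1: successors {2}; □(p → q) → q there: 2:F. ✗
2: successors {3}; □(p → q) → q there: 3:T. ✓
3: successors {4}; □(p → q) → q there: 4:F. ✗
4: successors {5}; □(p → q) → q there: 5:F. ✗
5: successors {1}; □(p → q) → q there: 1:F. ✗
— 1 world.
For ◇□(¬p ∧ ¬q ∧ ¬p):
1: successors {2}; □(¬p ∧ ¬q ∧ ¬p) there: 2:F. ✗
2: successors {3}; □(¬p ∧ ¬q ∧ ¬p) there: 3:T. ✓
3: successors {4}; □(¬p ∧ ¬q ∧ ¬p) there: 4:T. ✓
4: successors {5}; □(¬p ∧ ¬q ∧ ¬p) there: 5:T. ✓
5: successors {1}; □(¬p ∧ ¬q ∧ ¬p) there: 1:T. ✓
— 4 worlds.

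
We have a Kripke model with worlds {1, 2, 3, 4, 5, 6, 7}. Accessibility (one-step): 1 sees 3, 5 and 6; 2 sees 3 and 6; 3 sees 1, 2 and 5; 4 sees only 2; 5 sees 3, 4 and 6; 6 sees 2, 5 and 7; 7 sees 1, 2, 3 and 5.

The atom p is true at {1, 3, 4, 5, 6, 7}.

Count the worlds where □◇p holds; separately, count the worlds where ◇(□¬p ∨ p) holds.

For □◇p:
1: successors {3, 5, 6}; ◇p there: 3:T, 5:T, 6:T. ✓
2: successors {3, 6}; ◇p there: 3:T, 6:T. ✓
3: successors {1, 2, 5}; ◇p there: 1:T, 2:T, 5:T. ✓
4: successors {2}; ◇p there: 2:T. ✓
5: successors {3, 4, 6}; ◇p there: 3:T, 4:F, 6:T. ✗
6: successors {2, 5, 7}; ◇p there: 2:T, 5:T, 7:T. ✓
7: successors {1, 2, 3, 5}; ◇p there: 1:T, 2:T, 3:T, 5:T. ✓
— 6 worlds.
For ◇(□¬p ∨ p):
1: successors {3, 5, 6}; □¬p ∨ p there: 3:T, 5:T, 6:T. ✓
2: successors {3, 6}; □¬p ∨ p there: 3:T, 6:T. ✓
3: successors {1, 2, 5}; □¬p ∨ p there: 1:T, 2:F, 5:T. ✓
4: successors {2}; □¬p ∨ p there: 2:F. ✗
5: successors {3, 4, 6}; □¬p ∨ p there: 3:T, 4:T, 6:T. ✓
6: successors {2, 5, 7}; □¬p ∨ p there: 2:F, 5:T, 7:T. ✓
7: successors {1, 2, 3, 5}; □¬p ∨ p there: 1:T, 2:F, 3:T, 5:T. ✓
— 6 worlds.

6 and 6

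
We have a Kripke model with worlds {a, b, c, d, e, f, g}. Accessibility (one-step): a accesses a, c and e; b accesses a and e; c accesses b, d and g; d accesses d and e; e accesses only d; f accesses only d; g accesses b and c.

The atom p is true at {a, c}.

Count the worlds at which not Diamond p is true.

4

a: Diamond p is T. ✗
b: Diamond p is T. ✗
c: Diamond p is F. ✓
d: Diamond p is F. ✓
e: Diamond p is F. ✓
f: Diamond p is F. ✓
g: Diamond p is T. ✗
Satisfying worlds: {c, d, e, f}.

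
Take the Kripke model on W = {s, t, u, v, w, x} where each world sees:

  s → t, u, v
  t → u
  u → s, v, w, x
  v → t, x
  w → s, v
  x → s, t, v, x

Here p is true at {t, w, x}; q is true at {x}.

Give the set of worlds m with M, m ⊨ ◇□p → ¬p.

s: ◇□p is T, ¬p is T. ✓
t: ◇□p is F, ¬p is F. ✓
u: ◇□p is T, ¬p is T. ✓
v: ◇□p is F, ¬p is T. ✓
w: ◇□p is T, ¬p is F. ✗
x: ◇□p is T, ¬p is F. ✗

{s, t, u, v}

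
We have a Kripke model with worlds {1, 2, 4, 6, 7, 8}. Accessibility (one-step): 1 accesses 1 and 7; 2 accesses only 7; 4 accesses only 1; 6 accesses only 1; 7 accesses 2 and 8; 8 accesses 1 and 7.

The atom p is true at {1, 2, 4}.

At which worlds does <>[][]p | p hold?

1: <>[][]p is F, p is T. ✓
2: <>[][]p is F, p is T. ✓
4: <>[][]p is F, p is T. ✓
6: <>[][]p is F, p is F. ✗
7: <>[][]p is F, p is F. ✗
8: <>[][]p is F, p is F. ✗

{1, 2, 4}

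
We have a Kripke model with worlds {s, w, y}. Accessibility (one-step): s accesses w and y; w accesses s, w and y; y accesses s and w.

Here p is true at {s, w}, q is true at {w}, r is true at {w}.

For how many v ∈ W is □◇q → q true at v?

1

s: □◇q is T, q is F. ✗
w: □◇q is T, q is T. ✓
y: □◇q is T, q is F. ✗
Satisfying worlds: {w}.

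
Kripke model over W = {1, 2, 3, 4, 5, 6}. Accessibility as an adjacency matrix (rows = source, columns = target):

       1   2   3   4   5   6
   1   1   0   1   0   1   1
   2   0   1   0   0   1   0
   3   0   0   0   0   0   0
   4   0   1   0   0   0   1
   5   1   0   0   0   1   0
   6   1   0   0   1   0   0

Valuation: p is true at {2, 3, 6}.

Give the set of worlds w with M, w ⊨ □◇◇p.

{2, 3, 4, 5, 6}

1: successors {1, 3, 5, 6}; ◇◇p there: 1:T, 3:F, 5:T, 6:T. ✗
2: successors {2, 5}; ◇◇p there: 2:T, 5:T. ✓
3: no successors, so □◇◇p holds vacuously. ✓
4: successors {2, 6}; ◇◇p there: 2:T, 6:T. ✓
5: successors {1, 5}; ◇◇p there: 1:T, 5:T. ✓
6: successors {1, 4}; ◇◇p there: 1:T, 4:T. ✓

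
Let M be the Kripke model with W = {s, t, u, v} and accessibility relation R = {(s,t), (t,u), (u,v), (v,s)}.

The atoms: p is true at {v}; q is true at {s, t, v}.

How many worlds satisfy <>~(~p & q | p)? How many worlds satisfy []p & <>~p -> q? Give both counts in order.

For <>~(~p & q | p):
s: successors {t}; ~(~p & q | p) there: t:F. ✗
t: successors {u}; ~(~p & q | p) there: u:T. ✓
u: successors {v}; ~(~p & q | p) there: v:F. ✗
v: successors {s}; ~(~p & q | p) there: s:F. ✗
— 1 world.
For []p & <>~p -> q:
s: []p & <>~p is F, q is T. ✓
t: []p & <>~p is F, q is T. ✓
u: []p & <>~p is F, q is F. ✓
v: []p & <>~p is F, q is T. ✓
— 4 worlds.

1 and 4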